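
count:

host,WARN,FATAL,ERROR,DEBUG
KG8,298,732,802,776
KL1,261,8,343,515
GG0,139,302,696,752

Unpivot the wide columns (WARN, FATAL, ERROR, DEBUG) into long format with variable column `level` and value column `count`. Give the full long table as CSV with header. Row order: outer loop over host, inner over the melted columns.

Each (host, column) pair becomes one row: 3 × 4 = 12 rows.
For example, (KG8, WARN) → count=298.

host,level,count
KG8,WARN,298
KG8,FATAL,732
KG8,ERROR,802
KG8,DEBUG,776
KL1,WARN,261
KL1,FATAL,8
KL1,ERROR,343
KL1,DEBUG,515
GG0,WARN,139
GG0,FATAL,302
GG0,ERROR,696
GG0,DEBUG,752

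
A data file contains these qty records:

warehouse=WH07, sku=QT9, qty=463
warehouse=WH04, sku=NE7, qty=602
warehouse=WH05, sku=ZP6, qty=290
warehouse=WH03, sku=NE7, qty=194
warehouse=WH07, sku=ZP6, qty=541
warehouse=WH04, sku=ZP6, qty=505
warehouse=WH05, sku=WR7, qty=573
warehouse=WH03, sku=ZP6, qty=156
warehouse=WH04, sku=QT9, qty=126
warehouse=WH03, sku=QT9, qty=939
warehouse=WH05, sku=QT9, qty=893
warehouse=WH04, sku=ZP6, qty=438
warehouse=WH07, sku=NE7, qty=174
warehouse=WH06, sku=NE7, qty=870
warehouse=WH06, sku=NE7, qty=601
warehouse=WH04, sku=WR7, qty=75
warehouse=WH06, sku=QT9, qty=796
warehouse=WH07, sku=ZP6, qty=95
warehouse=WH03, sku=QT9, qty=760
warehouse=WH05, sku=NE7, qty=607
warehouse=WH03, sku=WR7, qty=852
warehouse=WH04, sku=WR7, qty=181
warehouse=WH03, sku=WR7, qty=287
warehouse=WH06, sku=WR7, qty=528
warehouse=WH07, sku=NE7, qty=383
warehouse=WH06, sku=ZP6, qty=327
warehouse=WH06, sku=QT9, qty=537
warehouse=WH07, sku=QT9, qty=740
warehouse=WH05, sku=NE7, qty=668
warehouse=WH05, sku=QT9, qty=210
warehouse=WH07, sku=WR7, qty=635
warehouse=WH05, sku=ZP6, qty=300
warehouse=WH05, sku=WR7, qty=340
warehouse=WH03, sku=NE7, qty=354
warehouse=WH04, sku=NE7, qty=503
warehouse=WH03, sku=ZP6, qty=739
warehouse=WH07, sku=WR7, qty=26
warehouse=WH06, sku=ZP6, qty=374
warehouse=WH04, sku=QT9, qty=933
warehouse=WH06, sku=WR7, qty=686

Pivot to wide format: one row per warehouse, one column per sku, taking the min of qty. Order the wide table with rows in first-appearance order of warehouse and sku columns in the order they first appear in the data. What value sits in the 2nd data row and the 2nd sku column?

With rows in first-appearance order of warehouse, row 2 is warehouse=WH04. sku columns in first-appearance order: QT9, NE7, ZP6, WR7; column 2 is NE7.
Long rows with warehouse=WH04, sku=NE7: min(602, 503) = 503.

503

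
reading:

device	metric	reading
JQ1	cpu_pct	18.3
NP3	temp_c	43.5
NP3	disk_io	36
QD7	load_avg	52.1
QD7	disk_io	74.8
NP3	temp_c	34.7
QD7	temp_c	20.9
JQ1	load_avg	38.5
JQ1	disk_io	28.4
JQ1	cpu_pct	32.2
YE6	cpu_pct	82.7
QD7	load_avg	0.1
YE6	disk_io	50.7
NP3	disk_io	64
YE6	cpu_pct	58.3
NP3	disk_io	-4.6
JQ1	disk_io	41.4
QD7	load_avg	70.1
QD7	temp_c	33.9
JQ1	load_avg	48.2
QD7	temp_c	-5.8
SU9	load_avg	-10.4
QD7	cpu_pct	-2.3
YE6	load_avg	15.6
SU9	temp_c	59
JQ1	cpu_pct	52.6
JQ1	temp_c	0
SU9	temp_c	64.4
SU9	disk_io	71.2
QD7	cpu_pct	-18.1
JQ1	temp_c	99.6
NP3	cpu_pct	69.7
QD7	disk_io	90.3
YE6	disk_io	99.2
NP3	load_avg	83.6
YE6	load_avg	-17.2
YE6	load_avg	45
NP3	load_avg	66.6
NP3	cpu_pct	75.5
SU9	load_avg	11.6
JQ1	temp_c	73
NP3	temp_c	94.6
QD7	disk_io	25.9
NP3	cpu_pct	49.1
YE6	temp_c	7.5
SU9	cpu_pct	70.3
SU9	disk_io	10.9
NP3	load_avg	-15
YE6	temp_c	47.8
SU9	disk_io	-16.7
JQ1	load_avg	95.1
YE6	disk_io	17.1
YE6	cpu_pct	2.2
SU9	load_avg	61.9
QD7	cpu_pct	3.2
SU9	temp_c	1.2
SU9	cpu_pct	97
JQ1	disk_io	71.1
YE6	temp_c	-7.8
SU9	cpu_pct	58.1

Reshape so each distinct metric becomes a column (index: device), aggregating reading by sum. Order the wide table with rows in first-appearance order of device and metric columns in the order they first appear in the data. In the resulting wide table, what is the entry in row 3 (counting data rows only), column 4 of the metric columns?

122.3

With rows in first-appearance order of device, row 3 is device=QD7. metric columns in first-appearance order: cpu_pct, temp_c, disk_io, load_avg; column 4 is load_avg.
Long rows with device=QD7, metric=load_avg: 52.1 + 0.1 + 70.1 = 122.3.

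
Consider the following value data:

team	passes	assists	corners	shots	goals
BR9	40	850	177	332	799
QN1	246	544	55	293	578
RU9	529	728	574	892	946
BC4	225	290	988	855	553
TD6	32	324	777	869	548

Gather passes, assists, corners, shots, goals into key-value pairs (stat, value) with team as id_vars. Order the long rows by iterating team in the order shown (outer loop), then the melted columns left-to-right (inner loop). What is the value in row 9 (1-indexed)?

293

25 rows total (5 × 5). Row 9: index ⌊(9-1)/5⌋ = 1 into team → QN1; (9-1) mod 5 = 3 into the melted columns → shots.
So row 9 is (QN1, shots, 293); value = 293.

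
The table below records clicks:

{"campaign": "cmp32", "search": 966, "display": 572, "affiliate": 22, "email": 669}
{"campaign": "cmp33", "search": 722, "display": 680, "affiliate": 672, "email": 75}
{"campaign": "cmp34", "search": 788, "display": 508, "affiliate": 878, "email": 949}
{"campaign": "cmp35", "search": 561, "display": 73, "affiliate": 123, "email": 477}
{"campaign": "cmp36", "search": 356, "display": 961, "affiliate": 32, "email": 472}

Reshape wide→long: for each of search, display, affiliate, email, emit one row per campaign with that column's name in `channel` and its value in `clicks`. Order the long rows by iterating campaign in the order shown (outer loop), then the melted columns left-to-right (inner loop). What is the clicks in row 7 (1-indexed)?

20 rows total (5 × 4). Row 7: index ⌊(7-1)/4⌋ = 1 into campaign → cmp33; (7-1) mod 4 = 2 into the melted columns → affiliate.
So row 7 is (cmp33, affiliate, 672); clicks = 672.

672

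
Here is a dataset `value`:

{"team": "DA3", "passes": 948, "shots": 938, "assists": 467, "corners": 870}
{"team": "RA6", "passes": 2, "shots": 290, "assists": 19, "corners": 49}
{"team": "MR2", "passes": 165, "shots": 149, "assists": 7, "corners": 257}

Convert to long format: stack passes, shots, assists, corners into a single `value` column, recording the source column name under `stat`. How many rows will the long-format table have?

12

3 team values × 4 melted columns = 12 rows.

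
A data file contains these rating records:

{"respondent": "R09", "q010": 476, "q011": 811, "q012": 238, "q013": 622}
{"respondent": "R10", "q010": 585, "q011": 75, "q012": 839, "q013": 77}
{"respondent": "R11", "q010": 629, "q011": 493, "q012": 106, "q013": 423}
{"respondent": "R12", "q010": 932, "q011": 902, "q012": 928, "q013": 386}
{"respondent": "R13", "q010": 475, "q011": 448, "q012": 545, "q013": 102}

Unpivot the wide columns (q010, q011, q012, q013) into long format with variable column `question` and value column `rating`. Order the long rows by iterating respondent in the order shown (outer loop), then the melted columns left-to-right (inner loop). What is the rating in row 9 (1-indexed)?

20 rows total (5 × 4). Row 9: index ⌊(9-1)/4⌋ = 2 into respondent → R11; (9-1) mod 4 = 0 into the melted columns → q010.
So row 9 is (R11, q010, 629); rating = 629.

629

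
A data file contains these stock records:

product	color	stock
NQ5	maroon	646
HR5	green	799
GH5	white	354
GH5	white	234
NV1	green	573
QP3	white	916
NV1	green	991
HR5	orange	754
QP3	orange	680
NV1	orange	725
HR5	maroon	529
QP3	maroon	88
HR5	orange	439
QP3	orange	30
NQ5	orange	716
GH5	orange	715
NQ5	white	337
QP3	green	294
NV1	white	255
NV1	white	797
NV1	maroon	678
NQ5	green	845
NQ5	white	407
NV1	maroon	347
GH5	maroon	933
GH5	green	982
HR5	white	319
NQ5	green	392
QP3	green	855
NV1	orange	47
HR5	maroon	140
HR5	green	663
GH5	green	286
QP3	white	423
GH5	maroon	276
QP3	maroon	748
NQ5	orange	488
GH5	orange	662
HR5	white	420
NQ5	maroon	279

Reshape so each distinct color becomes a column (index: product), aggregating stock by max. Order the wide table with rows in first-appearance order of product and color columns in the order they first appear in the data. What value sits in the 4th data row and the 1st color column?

678

With rows in first-appearance order of product, row 4 is product=NV1. color columns in first-appearance order: maroon, green, white, orange; column 1 is maroon.
Long rows with product=NV1, color=maroon: max(678, 347) = 678.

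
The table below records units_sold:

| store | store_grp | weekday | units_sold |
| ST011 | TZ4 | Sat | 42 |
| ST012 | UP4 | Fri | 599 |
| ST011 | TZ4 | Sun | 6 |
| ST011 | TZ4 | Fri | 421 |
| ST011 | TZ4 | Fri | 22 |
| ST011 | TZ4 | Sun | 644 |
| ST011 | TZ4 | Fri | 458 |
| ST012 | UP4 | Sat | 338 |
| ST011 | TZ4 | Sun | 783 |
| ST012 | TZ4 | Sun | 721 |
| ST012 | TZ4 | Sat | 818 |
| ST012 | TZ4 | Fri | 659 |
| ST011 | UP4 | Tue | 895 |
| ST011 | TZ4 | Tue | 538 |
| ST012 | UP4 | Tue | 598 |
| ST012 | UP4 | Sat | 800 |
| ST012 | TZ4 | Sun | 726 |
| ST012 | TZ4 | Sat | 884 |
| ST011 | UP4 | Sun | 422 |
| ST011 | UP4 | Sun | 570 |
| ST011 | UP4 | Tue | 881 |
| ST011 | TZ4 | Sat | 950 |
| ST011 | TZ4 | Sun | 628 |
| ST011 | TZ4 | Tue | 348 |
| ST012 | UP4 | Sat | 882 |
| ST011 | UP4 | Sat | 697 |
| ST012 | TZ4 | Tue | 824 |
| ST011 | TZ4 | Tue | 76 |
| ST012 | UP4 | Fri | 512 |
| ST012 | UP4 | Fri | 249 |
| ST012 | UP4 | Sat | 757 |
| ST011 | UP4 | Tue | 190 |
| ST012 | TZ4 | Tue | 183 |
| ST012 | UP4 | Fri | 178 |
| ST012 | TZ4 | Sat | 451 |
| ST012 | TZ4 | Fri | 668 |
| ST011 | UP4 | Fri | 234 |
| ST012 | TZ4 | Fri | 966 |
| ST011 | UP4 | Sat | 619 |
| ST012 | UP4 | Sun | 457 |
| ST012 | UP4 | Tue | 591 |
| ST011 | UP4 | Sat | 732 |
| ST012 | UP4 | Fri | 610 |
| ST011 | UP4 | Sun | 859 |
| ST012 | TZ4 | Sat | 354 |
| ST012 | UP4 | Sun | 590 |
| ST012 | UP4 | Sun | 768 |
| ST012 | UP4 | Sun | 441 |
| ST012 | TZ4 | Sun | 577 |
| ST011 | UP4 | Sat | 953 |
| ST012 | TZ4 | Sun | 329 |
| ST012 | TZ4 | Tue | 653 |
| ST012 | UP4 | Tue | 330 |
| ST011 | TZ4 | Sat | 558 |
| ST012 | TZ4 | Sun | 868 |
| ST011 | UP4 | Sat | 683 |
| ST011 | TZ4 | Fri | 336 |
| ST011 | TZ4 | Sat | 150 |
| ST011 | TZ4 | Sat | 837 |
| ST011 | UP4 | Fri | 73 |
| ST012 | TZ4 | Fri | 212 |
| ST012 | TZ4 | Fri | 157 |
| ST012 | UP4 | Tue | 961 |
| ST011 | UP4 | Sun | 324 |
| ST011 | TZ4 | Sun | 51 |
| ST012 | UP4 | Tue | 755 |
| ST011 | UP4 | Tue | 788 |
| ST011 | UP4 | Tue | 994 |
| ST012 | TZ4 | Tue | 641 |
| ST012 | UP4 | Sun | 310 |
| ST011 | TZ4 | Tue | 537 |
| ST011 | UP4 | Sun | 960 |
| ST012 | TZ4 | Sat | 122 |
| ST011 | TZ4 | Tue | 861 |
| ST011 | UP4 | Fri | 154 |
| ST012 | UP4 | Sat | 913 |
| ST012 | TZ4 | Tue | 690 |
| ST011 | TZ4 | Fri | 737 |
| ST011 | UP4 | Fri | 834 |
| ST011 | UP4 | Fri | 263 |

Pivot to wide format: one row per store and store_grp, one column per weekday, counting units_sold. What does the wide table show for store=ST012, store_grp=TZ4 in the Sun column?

5

Rows with store=ST012, store_grp=TZ4 and weekday=Sun: units_sold values are 721, 726, 577, 329, 868.
5 rows match — count = 5.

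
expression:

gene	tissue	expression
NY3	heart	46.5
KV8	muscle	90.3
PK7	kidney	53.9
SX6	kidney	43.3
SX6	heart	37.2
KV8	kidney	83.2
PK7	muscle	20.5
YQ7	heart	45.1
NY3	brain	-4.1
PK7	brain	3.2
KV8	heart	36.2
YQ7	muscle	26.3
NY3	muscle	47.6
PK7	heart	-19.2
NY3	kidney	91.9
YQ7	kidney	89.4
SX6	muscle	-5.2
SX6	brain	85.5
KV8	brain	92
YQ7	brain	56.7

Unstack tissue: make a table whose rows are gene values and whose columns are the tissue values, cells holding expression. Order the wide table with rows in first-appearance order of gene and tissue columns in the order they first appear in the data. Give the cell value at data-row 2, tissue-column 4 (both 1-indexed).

With rows in first-appearance order of gene, row 2 is gene=KV8. tissue columns in first-appearance order: heart, muscle, kidney, brain; column 4 is brain.
Long rows with gene=KV8, tissue=brain: expression = 92.

92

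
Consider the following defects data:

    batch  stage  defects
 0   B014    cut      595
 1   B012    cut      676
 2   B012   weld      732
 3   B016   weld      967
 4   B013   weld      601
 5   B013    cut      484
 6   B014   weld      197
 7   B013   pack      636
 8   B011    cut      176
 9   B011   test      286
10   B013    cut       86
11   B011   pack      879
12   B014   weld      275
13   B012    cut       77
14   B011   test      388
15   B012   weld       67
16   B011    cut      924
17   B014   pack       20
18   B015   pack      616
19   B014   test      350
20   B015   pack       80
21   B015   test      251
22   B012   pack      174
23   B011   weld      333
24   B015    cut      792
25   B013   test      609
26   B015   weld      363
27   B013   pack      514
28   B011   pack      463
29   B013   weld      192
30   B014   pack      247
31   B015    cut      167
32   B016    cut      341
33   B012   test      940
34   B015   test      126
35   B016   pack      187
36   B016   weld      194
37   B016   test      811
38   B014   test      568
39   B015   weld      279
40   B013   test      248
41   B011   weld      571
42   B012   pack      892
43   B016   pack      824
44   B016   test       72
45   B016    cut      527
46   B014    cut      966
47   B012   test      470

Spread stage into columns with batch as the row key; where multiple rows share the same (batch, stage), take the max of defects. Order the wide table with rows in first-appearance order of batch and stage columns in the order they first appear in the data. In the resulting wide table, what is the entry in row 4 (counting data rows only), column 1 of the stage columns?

With rows in first-appearance order of batch, row 4 is batch=B013. stage columns in first-appearance order: cut, weld, pack, test; column 1 is cut.
Long rows with batch=B013, stage=cut: max(484, 86) = 484.

484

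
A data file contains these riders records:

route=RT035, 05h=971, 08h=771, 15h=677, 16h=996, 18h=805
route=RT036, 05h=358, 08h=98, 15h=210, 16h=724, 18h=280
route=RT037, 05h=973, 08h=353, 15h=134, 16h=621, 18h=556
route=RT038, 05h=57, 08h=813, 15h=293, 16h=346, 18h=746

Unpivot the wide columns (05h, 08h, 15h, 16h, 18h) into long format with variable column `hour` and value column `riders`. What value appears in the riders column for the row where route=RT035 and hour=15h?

677

Unpivoting turns each (route, wide-column) pair into one long row.
The wide cell at row RT035, column 15h holds 677, so the long row (RT035, 15h) has riders=677.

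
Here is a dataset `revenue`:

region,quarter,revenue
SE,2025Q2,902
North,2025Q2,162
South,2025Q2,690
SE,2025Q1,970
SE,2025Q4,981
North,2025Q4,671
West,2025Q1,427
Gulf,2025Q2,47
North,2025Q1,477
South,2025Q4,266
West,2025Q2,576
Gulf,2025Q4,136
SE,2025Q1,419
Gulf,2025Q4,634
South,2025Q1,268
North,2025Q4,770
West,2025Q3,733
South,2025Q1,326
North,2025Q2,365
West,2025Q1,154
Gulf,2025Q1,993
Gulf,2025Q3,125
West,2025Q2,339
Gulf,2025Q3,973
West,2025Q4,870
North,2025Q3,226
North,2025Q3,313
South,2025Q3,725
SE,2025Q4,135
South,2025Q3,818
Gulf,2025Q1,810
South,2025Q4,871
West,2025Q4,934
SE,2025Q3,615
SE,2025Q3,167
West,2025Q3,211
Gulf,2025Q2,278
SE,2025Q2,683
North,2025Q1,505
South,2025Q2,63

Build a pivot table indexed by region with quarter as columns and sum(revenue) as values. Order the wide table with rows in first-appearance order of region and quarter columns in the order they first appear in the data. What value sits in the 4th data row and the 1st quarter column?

915

With rows in first-appearance order of region, row 4 is region=West. quarter columns in first-appearance order: 2025Q2, 2025Q1, 2025Q4, 2025Q3; column 1 is 2025Q2.
Long rows with region=West, quarter=2025Q2: 576 + 339 = 915.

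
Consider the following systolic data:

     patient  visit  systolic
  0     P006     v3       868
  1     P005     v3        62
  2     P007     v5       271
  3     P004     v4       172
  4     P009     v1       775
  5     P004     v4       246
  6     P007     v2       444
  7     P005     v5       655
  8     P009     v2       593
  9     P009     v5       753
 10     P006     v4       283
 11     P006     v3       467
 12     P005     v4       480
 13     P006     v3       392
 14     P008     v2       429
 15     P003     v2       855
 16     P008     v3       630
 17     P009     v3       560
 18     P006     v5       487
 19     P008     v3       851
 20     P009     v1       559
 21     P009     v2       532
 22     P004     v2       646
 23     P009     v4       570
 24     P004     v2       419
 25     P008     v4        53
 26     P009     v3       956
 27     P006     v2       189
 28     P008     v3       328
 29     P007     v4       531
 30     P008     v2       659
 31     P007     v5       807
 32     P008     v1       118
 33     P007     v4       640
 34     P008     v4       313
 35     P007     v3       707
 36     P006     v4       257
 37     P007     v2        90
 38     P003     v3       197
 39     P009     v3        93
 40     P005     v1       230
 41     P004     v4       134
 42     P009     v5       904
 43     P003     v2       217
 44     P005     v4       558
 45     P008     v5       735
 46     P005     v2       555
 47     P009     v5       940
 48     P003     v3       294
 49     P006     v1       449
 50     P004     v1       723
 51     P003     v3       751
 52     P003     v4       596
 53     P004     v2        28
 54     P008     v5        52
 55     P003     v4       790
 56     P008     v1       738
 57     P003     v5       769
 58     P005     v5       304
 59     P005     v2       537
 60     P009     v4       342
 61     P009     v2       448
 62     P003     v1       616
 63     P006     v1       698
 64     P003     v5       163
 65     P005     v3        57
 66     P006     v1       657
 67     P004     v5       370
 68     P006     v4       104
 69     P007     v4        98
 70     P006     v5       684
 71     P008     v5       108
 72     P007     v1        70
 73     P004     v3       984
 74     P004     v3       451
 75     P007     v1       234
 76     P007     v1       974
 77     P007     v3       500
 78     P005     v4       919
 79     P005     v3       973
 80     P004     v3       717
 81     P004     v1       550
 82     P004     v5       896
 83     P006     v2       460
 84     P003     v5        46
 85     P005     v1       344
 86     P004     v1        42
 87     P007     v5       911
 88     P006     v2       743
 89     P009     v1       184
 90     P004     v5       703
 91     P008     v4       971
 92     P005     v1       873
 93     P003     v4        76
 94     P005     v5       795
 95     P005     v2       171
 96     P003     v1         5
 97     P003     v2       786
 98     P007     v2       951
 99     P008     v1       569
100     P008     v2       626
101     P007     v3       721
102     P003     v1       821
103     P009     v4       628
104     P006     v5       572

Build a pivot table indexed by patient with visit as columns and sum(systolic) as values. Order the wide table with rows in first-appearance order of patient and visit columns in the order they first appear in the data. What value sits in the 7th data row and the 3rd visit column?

With rows in first-appearance order of patient, row 7 is patient=P003. visit columns in first-appearance order: v3, v5, v4, v1, v2; column 3 is v4.
Long rows with patient=P003, visit=v4: 596 + 790 + 76 = 1462.

1462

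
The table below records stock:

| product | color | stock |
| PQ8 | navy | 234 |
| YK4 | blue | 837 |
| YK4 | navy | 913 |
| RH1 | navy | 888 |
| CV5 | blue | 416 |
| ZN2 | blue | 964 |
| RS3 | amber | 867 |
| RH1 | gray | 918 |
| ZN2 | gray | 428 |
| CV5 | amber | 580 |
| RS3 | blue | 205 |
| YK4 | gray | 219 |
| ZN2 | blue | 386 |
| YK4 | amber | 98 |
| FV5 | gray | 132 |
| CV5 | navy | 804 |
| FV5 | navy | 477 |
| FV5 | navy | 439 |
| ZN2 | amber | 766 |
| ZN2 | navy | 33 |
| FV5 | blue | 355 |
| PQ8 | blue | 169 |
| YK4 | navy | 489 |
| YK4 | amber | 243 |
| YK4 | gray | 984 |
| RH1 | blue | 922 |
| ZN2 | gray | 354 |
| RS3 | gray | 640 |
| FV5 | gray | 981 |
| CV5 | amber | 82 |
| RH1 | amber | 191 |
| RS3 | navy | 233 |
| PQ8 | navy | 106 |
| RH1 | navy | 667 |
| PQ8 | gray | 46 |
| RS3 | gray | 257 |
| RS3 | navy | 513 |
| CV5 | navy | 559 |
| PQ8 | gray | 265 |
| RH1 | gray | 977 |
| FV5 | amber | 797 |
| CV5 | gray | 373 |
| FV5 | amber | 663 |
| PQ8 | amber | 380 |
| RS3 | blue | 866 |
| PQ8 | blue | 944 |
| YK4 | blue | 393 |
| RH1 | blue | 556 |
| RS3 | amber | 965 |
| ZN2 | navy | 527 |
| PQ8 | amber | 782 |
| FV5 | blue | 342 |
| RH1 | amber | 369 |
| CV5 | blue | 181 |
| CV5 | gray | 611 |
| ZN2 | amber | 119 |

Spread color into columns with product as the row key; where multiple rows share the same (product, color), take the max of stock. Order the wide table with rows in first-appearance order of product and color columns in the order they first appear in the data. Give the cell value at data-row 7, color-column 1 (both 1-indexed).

477

With rows in first-appearance order of product, row 7 is product=FV5. color columns in first-appearance order: navy, blue, amber, gray; column 1 is navy.
Long rows with product=FV5, color=navy: max(477, 439) = 477.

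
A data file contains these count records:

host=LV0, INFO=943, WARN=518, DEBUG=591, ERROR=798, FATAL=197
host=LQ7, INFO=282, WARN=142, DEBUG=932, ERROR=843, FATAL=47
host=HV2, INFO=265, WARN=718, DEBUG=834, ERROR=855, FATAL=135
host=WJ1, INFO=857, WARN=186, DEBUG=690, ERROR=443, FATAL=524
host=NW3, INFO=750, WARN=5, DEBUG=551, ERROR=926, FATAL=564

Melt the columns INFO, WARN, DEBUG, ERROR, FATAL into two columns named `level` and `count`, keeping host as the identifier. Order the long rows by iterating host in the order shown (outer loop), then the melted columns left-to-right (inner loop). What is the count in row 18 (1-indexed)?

25 rows total (5 × 5). Row 18: index ⌊(18-1)/5⌋ = 3 into host → WJ1; (18-1) mod 5 = 2 into the melted columns → DEBUG.
So row 18 is (WJ1, DEBUG, 690); count = 690.

690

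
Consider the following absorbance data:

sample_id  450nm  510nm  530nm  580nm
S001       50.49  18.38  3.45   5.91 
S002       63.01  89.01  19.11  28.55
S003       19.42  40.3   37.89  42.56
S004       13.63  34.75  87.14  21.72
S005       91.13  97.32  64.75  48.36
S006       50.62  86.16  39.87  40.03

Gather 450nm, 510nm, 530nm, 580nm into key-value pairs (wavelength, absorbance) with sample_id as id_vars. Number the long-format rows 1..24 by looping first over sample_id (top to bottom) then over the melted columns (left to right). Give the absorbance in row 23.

24 rows total (6 × 4). Row 23: index ⌊(23-1)/4⌋ = 5 into sample_id → S006; (23-1) mod 4 = 2 into the melted columns → 530nm.
So row 23 is (S006, 530nm, 39.87); absorbance = 39.87.

39.87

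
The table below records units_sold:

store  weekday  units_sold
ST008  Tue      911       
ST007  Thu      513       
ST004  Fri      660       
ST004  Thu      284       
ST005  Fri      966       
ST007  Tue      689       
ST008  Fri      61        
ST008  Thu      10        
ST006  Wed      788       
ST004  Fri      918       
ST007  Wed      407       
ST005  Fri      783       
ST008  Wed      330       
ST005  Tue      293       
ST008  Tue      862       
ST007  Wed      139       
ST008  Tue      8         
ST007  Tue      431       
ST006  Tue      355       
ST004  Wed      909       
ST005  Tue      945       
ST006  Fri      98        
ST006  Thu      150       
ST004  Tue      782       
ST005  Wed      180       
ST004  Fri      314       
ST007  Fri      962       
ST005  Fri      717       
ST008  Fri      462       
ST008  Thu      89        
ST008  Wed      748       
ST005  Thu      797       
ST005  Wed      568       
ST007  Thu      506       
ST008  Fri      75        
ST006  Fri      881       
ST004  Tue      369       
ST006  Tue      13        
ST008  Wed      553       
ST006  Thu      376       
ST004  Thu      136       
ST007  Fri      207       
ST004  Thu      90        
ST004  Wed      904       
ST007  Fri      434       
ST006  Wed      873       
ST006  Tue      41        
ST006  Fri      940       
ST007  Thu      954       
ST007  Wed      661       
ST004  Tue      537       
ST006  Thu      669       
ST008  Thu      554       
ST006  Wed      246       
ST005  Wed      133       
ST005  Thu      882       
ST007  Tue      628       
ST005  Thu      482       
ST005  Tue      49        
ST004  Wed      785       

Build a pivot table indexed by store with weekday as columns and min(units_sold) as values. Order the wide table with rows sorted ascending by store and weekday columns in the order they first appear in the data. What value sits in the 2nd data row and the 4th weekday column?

133

With rows sorted ascending by store, row 2 is store=ST005. weekday columns in first-appearance order: Tue, Thu, Fri, Wed; column 4 is Wed.
Long rows with store=ST005, weekday=Wed: min(180, 568, 133) = 133.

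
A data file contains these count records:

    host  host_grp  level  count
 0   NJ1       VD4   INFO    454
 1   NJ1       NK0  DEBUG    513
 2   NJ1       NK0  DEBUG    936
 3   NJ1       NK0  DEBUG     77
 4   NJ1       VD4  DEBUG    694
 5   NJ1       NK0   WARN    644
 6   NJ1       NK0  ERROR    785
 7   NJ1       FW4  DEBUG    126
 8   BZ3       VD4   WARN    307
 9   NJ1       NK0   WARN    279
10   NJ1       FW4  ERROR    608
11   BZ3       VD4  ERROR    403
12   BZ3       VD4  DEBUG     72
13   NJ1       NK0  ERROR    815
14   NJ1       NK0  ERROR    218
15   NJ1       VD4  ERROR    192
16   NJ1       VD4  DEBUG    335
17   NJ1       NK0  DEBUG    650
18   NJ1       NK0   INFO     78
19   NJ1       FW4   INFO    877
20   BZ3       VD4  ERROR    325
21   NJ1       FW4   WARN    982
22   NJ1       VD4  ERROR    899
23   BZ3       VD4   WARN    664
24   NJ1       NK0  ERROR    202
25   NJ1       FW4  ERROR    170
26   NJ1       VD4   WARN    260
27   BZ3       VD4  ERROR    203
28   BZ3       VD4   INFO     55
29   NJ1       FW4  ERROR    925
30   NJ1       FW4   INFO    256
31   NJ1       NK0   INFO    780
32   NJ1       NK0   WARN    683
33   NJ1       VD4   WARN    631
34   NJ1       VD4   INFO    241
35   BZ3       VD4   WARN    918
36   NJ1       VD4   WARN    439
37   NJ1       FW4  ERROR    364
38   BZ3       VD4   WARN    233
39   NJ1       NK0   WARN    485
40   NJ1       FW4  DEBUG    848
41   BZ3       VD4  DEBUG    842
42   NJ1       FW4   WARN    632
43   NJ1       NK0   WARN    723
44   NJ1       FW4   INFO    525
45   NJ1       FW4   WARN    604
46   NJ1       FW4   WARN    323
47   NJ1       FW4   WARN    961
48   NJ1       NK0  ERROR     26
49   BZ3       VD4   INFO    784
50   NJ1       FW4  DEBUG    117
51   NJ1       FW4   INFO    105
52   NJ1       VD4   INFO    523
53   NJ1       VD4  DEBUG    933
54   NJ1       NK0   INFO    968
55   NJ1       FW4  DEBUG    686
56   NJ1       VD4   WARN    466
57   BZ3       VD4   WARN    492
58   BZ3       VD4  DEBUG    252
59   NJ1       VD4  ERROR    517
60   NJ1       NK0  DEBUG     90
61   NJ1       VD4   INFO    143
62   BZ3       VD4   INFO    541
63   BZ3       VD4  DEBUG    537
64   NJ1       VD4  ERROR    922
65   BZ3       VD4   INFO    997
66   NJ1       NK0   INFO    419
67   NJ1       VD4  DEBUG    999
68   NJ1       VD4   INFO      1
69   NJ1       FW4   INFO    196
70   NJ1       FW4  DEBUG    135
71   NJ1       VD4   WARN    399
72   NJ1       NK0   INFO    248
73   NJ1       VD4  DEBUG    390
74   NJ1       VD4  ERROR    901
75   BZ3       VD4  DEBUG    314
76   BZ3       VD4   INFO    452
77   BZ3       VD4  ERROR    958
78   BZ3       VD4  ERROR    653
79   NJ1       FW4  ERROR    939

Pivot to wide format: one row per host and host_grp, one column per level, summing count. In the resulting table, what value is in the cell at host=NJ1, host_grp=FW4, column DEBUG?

Rows with host=NJ1, host_grp=FW4 and level=DEBUG: count values are 126, 848, 117, 686, 135.
126 + 848 + 117 + 686 + 135 = 1912.

1912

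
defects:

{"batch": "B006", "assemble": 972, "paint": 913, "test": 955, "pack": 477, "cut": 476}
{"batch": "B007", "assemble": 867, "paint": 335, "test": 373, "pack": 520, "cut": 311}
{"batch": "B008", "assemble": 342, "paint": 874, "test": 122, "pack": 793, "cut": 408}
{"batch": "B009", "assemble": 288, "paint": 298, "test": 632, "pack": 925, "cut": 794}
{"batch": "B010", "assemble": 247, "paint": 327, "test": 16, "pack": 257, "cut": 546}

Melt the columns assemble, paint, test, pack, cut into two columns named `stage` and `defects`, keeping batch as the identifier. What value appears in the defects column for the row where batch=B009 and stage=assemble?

288

Unpivoting turns each (batch, wide-column) pair into one long row.
The wide cell at row B009, column assemble holds 288, so the long row (B009, assemble) has defects=288.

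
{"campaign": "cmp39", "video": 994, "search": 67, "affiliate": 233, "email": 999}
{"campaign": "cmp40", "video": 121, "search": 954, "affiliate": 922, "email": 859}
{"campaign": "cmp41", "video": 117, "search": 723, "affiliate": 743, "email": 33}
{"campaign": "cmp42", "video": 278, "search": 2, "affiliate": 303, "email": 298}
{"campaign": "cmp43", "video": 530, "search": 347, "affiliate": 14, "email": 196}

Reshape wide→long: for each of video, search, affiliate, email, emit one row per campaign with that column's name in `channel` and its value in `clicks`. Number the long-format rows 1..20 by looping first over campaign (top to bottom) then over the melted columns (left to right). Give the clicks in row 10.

723

20 rows total (5 × 4). Row 10: index ⌊(10-1)/4⌋ = 2 into campaign → cmp41; (10-1) mod 4 = 1 into the melted columns → search.
So row 10 is (cmp41, search, 723); clicks = 723.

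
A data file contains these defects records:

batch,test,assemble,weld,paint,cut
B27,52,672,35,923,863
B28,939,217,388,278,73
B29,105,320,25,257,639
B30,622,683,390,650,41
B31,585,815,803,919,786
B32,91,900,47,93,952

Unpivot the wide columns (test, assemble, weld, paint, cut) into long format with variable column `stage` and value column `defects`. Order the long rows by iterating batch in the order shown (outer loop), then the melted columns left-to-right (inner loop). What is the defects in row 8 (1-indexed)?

30 rows total (6 × 5). Row 8: index ⌊(8-1)/5⌋ = 1 into batch → B28; (8-1) mod 5 = 2 into the melted columns → weld.
So row 8 is (B28, weld, 388); defects = 388.

388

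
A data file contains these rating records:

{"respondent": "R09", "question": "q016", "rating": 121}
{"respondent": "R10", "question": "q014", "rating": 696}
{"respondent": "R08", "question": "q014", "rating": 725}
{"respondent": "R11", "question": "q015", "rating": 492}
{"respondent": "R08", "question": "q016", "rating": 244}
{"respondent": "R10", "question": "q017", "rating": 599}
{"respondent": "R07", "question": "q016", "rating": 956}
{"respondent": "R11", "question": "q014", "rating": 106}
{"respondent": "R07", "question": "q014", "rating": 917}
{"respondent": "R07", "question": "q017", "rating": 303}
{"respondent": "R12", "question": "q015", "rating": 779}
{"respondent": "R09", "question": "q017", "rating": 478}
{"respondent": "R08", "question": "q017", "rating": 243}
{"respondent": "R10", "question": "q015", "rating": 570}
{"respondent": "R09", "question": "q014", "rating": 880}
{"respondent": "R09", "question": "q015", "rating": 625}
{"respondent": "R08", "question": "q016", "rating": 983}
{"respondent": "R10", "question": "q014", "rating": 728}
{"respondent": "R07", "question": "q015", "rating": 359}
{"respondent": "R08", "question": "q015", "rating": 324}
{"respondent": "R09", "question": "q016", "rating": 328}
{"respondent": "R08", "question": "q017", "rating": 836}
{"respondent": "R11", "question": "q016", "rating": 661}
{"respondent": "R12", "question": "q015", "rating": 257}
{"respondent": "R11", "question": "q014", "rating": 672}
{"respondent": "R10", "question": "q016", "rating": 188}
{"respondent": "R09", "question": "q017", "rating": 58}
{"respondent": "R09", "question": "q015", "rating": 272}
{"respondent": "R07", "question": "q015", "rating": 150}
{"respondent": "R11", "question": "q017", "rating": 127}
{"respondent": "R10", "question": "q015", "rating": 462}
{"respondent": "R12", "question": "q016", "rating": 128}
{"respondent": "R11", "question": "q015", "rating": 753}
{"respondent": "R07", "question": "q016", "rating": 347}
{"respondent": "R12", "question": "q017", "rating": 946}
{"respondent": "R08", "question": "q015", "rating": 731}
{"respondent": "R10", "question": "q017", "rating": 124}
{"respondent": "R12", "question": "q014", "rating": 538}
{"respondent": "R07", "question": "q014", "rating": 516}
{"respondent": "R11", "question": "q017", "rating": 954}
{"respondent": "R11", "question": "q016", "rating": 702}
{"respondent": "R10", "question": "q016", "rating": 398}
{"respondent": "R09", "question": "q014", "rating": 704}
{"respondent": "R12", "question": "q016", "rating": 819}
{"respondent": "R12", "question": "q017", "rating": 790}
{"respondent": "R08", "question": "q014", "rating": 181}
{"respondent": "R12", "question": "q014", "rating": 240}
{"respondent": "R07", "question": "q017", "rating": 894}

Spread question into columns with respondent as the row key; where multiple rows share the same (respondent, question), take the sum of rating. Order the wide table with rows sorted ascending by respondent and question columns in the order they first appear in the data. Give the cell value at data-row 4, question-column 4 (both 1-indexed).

723

With rows sorted ascending by respondent, row 4 is respondent=R10. question columns in first-appearance order: q016, q014, q015, q017; column 4 is q017.
Long rows with respondent=R10, question=q017: 599 + 124 = 723.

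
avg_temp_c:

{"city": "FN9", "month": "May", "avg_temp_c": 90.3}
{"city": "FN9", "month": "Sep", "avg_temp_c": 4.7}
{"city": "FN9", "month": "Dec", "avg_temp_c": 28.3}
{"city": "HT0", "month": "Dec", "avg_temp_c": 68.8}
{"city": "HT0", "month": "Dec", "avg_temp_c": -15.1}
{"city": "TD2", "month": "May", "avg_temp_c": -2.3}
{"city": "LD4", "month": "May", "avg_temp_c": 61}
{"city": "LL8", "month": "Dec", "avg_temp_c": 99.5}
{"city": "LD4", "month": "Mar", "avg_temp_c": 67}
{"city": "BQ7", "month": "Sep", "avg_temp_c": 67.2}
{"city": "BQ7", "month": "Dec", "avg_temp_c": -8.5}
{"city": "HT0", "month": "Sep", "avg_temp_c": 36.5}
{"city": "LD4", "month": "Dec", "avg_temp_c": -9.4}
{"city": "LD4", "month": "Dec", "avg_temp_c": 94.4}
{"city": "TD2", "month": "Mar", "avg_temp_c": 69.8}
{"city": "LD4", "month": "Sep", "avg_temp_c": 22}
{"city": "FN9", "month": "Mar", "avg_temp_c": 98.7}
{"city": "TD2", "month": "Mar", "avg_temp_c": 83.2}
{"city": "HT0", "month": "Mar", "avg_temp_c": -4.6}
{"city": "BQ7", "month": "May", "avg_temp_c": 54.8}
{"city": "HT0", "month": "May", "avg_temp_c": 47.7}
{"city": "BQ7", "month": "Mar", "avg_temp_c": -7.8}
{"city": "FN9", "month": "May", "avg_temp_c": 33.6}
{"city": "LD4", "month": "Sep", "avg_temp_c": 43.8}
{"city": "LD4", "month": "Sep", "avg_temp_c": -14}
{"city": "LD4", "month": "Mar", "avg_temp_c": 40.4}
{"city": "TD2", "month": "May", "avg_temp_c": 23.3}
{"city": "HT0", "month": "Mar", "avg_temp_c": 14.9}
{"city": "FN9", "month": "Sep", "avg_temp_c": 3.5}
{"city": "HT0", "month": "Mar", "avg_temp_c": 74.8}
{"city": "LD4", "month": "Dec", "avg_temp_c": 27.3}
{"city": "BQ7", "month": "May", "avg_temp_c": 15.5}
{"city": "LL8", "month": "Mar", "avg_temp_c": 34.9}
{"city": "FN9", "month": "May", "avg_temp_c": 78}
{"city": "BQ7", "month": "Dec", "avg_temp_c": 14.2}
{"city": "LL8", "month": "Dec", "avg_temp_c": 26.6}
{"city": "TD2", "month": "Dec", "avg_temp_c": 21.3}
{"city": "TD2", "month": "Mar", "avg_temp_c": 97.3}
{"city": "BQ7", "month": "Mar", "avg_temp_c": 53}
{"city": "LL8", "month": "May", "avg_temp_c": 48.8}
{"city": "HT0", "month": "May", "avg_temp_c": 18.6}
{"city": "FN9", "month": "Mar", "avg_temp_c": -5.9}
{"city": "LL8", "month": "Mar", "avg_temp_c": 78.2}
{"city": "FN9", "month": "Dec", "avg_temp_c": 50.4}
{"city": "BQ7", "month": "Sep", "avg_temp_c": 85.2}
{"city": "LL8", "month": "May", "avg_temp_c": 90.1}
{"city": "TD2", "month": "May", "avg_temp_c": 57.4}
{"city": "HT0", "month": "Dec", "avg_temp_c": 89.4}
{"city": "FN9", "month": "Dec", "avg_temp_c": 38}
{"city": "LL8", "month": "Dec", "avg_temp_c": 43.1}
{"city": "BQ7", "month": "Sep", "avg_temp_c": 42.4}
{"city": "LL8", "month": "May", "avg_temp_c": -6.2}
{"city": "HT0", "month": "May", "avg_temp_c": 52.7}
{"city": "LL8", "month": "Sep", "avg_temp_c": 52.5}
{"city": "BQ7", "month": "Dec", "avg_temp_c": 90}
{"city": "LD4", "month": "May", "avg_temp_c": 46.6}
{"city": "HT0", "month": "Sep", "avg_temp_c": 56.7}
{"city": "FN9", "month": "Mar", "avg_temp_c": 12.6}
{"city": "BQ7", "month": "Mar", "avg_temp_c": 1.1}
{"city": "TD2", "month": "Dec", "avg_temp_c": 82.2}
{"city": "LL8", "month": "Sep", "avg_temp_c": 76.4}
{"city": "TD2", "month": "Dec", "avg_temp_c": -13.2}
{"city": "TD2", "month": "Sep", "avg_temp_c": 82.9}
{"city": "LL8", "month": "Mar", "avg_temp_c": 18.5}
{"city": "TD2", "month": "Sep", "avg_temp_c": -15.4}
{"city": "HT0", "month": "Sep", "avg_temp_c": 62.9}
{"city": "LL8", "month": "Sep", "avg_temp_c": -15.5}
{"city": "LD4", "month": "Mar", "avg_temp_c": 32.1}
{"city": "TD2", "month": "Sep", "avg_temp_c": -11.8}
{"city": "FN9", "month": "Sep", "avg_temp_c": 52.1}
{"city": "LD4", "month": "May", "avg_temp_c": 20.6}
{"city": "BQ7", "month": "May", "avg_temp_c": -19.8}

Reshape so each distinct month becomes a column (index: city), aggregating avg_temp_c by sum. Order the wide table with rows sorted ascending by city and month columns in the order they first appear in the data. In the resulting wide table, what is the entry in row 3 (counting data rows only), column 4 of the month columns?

85.1

With rows sorted ascending by city, row 3 is city=HT0. month columns in first-appearance order: May, Sep, Dec, Mar; column 4 is Mar.
Long rows with city=HT0, month=Mar: -4.6 + 14.9 + 74.8 = 85.1.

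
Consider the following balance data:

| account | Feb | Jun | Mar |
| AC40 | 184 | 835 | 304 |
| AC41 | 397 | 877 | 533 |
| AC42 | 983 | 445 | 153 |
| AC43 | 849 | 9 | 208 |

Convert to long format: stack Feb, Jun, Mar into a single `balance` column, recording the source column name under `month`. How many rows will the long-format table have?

4 account values × 3 melted columns = 12 rows.

12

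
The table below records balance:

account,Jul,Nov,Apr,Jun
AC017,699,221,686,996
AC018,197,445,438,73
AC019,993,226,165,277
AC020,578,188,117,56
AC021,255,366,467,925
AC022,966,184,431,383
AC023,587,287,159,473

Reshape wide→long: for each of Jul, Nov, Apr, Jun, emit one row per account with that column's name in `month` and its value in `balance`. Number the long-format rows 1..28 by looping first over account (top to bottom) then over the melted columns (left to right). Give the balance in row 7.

438

28 rows total (7 × 4). Row 7: index ⌊(7-1)/4⌋ = 1 into account → AC018; (7-1) mod 4 = 2 into the melted columns → Apr.
So row 7 is (AC018, Apr, 438); balance = 438.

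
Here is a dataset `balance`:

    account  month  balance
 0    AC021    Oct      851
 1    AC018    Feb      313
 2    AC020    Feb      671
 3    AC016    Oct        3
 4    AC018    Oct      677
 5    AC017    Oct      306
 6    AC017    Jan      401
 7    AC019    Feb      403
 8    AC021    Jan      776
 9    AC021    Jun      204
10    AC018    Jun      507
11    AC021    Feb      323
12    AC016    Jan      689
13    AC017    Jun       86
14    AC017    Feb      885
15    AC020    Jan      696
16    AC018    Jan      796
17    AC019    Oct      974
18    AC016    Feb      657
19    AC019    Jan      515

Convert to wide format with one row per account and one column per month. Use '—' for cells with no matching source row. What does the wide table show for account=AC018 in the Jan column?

The long row with account=AC018, month=Jan has balance=796.

796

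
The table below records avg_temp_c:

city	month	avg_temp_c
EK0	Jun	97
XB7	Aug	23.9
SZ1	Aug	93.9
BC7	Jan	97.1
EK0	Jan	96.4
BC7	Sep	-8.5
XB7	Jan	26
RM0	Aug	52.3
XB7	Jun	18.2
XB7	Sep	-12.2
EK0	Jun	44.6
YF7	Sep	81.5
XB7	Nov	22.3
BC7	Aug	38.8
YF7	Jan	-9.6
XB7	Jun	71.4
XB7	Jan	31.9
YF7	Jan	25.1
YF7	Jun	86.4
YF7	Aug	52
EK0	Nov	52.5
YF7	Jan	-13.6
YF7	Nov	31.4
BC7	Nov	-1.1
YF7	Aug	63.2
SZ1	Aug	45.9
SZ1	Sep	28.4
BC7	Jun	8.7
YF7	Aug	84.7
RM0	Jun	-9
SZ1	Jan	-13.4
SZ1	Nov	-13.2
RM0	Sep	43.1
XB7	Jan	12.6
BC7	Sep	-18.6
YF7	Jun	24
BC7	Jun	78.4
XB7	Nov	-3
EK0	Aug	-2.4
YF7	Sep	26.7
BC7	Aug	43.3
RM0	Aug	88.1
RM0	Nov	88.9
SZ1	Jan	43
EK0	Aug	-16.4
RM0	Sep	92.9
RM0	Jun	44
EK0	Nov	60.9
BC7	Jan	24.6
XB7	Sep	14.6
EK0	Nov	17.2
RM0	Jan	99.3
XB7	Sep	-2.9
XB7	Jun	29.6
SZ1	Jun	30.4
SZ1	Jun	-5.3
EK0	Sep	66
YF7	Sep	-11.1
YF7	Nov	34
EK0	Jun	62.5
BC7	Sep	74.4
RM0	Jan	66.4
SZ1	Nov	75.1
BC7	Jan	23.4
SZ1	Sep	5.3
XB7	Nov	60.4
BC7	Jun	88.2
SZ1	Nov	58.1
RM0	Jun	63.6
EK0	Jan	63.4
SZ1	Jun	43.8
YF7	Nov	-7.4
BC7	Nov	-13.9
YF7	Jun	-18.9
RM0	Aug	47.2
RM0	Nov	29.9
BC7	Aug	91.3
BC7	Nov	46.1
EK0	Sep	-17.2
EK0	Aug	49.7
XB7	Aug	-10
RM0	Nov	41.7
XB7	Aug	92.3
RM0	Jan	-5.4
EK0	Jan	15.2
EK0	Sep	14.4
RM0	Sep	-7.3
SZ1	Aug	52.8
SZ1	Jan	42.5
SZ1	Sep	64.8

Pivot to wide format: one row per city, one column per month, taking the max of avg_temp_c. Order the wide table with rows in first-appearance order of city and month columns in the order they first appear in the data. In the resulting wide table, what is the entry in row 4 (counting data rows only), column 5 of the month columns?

46.1

With rows in first-appearance order of city, row 4 is city=BC7. month columns in first-appearance order: Jun, Aug, Jan, Sep, Nov; column 5 is Nov.
Long rows with city=BC7, month=Nov: max(-1.1, -13.9, 46.1) = 46.1.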